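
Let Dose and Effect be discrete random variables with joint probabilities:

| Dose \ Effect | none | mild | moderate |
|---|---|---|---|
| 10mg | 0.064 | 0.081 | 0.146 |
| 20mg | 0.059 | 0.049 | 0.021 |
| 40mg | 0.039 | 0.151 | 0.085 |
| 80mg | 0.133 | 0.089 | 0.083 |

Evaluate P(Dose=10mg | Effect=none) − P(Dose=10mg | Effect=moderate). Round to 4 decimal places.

P(Effect=none) = 0.064 + 0.059 + 0.039 + 0.133 = 0.295; P(Dose=10mg | Effect=none) = 0.064/0.295 = 0.21695.
P(Effect=moderate) = 0.146 + 0.021 + 0.085 + 0.083 = 0.335; P(Dose=10mg | Effect=moderate) = 0.146/0.335 = 0.43582.
Difference = -0.2189.

-0.2189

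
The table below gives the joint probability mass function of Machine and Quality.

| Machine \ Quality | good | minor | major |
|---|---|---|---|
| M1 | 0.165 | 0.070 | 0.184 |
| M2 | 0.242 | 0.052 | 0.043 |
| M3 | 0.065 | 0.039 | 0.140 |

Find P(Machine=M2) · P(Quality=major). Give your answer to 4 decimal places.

0.1237

P(Machine=M2) = 0.242 + 0.052 + 0.043 = 0.337.
P(Quality=major) = 0.184 + 0.043 + 0.140 = 0.367.
Product: 0.337 × 0.367 = 0.1237.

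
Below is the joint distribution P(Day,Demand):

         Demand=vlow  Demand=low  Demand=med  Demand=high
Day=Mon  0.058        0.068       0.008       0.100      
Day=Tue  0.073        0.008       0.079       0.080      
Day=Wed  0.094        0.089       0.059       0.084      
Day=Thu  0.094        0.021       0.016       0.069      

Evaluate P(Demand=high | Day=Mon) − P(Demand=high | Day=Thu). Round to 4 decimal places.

P(Day=Mon) = 0.058 + 0.068 + 0.008 + 0.100 = 0.234; P(Demand=high | Day=Mon) = 0.100/0.234 = 0.42735.
P(Day=Thu) = 0.094 + 0.021 + 0.016 + 0.069 = 0.200; P(Demand=high | Day=Thu) = 0.069/0.200 = 0.34500.
Difference = 0.0824.

0.0824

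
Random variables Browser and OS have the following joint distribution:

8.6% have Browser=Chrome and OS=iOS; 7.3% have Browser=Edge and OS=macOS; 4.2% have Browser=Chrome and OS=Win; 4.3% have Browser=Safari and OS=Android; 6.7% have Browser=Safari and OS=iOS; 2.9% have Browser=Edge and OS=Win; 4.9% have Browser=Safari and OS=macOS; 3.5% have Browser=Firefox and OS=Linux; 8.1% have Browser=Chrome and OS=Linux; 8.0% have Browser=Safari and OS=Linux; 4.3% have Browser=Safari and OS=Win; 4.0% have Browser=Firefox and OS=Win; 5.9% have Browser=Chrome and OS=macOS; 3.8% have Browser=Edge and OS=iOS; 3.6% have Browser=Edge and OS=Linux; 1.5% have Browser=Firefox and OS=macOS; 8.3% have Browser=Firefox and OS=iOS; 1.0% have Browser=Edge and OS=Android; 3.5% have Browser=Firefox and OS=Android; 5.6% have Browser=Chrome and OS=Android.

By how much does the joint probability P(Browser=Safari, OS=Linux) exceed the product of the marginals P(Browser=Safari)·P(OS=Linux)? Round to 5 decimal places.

P(Browser=Safari) = 0.043 + 0.049 + 0.080 + 0.067 + 0.043 = 0.282.
P(OS=Linux) = 0.081 + 0.035 + 0.080 + 0.036 = 0.232.
P(Browser=Safari, OS=Linux) − P(Browser=Safari)P(OS=Linux) = 0.080 − 0.282×0.232 = 0.01458.

0.01458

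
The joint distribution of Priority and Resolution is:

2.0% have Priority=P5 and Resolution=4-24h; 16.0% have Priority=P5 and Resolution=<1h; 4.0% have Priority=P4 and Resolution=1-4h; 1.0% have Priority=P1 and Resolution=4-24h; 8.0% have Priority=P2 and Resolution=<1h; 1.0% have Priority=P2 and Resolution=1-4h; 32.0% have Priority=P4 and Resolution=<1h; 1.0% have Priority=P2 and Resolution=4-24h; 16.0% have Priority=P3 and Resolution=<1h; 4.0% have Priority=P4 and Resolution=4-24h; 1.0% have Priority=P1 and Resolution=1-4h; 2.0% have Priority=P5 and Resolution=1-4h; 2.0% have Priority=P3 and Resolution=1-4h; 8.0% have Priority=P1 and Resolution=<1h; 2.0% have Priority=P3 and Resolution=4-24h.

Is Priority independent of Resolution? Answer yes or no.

yes

Every cell satisfies P(Priority,Resolution) = P(Priority)·P(Resolution). For instance P(Priority=P3) = 0.200, P(Resolution=4-24h) = 0.100, and 0.200×0.100 = 0.020 matches the joint entry. So Priority and Resolution are independent.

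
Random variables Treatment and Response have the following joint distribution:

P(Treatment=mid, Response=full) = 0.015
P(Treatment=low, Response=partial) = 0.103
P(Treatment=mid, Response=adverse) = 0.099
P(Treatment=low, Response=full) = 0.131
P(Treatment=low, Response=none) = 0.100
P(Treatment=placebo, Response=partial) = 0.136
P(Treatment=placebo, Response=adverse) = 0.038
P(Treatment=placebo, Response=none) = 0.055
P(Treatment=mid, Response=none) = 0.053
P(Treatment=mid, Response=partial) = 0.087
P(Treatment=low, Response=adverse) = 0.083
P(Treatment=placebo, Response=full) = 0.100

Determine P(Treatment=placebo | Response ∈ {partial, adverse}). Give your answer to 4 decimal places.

P(Response=partial) = 0.136 + 0.103 + 0.087 = 0.326.
P(Response=adverse) = 0.038 + 0.083 + 0.099 = 0.220.
P(Response ∈ {partial, adverse}) = 0.326 + 0.220 = 0.546; P(Treatment=placebo, Response ∈ {partial, adverse}) = 0.136 + 0.038 = 0.174.
P(Treatment=placebo | Response ∈ {partial, adverse}) = 0.174/0.546 = 0.3187.

0.3187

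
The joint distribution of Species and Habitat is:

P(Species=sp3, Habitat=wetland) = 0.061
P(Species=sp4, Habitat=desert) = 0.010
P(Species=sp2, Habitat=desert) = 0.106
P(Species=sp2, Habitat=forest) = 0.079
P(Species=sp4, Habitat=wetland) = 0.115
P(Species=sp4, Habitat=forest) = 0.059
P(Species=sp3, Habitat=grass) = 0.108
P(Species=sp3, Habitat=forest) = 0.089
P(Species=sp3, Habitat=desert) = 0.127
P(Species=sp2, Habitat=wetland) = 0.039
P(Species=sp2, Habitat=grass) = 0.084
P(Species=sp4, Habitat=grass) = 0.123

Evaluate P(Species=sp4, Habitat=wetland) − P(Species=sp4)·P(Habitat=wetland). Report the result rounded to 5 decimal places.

0.04900

P(Species=sp4) = 0.059 + 0.123 + 0.115 + 0.010 = 0.307.
P(Habitat=wetland) = 0.039 + 0.061 + 0.115 = 0.215.
P(Species=sp4, Habitat=wetland) − P(Species=sp4)P(Habitat=wetland) = 0.115 − 0.307×0.215 = 0.04900.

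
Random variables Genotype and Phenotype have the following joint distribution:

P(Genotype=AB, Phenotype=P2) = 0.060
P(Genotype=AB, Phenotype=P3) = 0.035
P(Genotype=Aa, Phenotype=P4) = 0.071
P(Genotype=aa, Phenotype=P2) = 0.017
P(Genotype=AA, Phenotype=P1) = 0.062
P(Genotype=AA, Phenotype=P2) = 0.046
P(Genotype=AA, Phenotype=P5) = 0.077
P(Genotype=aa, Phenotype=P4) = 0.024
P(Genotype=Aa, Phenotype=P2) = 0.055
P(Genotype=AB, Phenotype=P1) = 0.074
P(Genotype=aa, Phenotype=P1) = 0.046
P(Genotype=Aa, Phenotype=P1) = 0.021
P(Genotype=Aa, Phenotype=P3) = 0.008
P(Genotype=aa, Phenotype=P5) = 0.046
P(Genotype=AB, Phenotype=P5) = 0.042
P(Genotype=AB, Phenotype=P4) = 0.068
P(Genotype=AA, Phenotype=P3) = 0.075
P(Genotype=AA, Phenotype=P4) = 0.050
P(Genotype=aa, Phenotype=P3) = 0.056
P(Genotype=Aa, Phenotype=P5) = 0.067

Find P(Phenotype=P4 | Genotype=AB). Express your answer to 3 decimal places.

P(Genotype=AB) = 0.074 + 0.060 + 0.035 + 0.068 + 0.042 = 0.279.
P(Phenotype=P4 | Genotype=AB) = 0.068/0.279 = 0.244.

0.244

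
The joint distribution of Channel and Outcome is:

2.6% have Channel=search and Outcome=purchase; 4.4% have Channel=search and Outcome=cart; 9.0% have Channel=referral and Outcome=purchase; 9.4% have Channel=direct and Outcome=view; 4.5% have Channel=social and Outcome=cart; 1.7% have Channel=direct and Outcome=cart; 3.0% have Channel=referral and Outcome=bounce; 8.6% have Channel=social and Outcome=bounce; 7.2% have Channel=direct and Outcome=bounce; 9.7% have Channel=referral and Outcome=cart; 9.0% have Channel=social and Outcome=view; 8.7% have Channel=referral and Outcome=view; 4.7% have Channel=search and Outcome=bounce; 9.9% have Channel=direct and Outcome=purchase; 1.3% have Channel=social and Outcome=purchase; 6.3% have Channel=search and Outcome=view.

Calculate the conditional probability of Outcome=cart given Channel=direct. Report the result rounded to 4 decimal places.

0.0603

P(Channel=direct) = 0.072 + 0.094 + 0.017 + 0.099 = 0.282.
P(Outcome=cart | Channel=direct) = 0.017/0.282 = 0.0603.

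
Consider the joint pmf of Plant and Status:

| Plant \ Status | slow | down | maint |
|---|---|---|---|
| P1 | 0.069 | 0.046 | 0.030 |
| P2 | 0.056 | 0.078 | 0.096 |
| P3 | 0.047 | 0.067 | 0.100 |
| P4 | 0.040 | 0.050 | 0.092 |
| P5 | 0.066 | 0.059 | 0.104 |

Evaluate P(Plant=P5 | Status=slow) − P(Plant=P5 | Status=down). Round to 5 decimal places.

P(Status=slow) = 0.069 + 0.056 + 0.047 + 0.040 + 0.066 = 0.278; P(Plant=P5 | Status=slow) = 0.066/0.278 = 0.237410.
P(Status=down) = 0.046 + 0.078 + 0.067 + 0.050 + 0.059 = 0.300; P(Plant=P5 | Status=down) = 0.059/0.300 = 0.196667.
Difference = 0.04074.

0.04074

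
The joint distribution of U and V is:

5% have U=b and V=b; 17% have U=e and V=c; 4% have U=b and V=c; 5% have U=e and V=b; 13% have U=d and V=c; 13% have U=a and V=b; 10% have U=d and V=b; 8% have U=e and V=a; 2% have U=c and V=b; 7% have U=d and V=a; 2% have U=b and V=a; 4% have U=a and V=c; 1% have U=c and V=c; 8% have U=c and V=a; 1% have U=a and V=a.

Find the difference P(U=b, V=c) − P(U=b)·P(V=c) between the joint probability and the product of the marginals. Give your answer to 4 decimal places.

-0.0029

P(U=b) = 0.02 + 0.05 + 0.04 = 0.11.
P(V=c) = 0.04 + 0.04 + 0.01 + 0.13 + 0.17 = 0.39.
P(U=b, V=c) − P(U=b)P(V=c) = 0.04 − 0.11×0.39 = -0.0029.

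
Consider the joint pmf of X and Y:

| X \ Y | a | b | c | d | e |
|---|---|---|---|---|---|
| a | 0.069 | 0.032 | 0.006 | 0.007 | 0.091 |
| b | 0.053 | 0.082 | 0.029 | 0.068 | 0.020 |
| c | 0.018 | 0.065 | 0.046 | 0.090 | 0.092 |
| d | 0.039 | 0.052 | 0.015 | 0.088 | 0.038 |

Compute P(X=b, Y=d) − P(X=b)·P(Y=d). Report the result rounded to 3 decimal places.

0.004

P(X=b) = 0.053 + 0.082 + 0.029 + 0.068 + 0.020 = 0.252.
P(Y=d) = 0.007 + 0.068 + 0.090 + 0.088 = 0.253.
P(X=b, Y=d) − P(X=b)P(Y=d) = 0.068 − 0.252×0.253 = 0.004.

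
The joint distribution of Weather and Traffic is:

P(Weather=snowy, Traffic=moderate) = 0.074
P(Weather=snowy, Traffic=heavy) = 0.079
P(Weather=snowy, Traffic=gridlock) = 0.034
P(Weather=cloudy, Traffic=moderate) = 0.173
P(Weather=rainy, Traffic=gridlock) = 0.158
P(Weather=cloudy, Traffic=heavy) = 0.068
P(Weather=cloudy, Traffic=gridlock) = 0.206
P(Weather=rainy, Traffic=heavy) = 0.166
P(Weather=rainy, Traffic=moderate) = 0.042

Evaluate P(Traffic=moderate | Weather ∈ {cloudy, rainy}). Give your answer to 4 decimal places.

0.2645

P(Weather=cloudy) = 0.173 + 0.068 + 0.206 = 0.447.
P(Weather=rainy) = 0.042 + 0.166 + 0.158 = 0.366.
P(Weather ∈ {cloudy, rainy}) = 0.447 + 0.366 = 0.813; P(Traffic=moderate, Weather ∈ {cloudy, rainy}) = 0.173 + 0.042 = 0.215.
P(Traffic=moderate | Weather ∈ {cloudy, rainy}) = 0.215/0.813 = 0.2645.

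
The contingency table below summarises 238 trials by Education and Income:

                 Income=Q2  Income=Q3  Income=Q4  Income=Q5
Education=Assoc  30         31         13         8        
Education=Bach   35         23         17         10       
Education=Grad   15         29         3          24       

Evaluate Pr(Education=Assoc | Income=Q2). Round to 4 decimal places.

0.3750

Total with Income=Q2: 30 + 35 + 15 = 80.
P(Education=Assoc | Income=Q2) = 30/80 = 0.3750.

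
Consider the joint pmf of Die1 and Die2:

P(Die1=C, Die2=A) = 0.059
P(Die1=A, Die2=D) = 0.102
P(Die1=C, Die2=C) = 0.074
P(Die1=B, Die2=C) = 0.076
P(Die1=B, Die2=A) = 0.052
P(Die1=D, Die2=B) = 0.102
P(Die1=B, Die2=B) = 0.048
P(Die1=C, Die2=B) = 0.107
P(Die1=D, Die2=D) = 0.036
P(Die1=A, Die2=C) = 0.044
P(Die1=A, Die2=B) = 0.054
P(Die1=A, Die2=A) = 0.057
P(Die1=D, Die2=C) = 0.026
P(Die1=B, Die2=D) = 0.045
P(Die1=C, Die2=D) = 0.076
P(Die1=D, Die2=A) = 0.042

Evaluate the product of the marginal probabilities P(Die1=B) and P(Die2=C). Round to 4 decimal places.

0.0486

P(Die1=B) = 0.052 + 0.048 + 0.076 + 0.045 = 0.221.
P(Die2=C) = 0.044 + 0.076 + 0.074 + 0.026 = 0.220.
Product: 0.221 × 0.220 = 0.0486.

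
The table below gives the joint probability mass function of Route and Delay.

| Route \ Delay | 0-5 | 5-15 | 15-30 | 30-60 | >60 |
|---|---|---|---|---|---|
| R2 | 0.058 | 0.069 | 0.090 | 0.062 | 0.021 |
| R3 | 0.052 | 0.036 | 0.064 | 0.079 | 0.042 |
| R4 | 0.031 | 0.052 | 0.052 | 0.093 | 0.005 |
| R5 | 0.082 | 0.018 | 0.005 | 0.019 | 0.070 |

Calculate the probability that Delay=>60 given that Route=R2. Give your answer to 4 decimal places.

0.0700

P(Route=R2) = 0.058 + 0.069 + 0.090 + 0.062 + 0.021 = 0.300.
P(Delay=>60 | Route=R2) = 0.021/0.300 = 0.0700.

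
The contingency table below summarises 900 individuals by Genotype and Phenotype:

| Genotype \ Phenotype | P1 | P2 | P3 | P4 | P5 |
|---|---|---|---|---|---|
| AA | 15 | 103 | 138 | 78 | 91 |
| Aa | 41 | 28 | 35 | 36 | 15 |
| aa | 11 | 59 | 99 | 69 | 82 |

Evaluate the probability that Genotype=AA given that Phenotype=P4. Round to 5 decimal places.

Total with Phenotype=P4: 78 + 36 + 69 = 183.
P(Genotype=AA | Phenotype=P4) = 78/183 = 0.42623.

0.42623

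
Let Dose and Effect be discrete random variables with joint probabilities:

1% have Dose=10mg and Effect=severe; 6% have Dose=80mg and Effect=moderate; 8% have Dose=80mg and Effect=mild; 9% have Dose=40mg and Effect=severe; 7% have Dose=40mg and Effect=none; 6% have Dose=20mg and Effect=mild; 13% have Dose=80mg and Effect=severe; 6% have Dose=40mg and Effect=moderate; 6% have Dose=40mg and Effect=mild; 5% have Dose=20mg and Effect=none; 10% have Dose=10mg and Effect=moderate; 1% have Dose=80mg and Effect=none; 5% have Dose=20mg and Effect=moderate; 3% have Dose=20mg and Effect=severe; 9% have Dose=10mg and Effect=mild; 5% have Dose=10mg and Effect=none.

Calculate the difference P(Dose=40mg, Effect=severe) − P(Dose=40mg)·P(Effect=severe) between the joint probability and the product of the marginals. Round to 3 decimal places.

0.017

P(Dose=40mg) = 0.07 + 0.06 + 0.06 + 0.09 = 0.28.
P(Effect=severe) = 0.01 + 0.03 + 0.09 + 0.13 = 0.26.
P(Dose=40mg, Effect=severe) − P(Dose=40mg)P(Effect=severe) = 0.09 − 0.28×0.26 = 0.017.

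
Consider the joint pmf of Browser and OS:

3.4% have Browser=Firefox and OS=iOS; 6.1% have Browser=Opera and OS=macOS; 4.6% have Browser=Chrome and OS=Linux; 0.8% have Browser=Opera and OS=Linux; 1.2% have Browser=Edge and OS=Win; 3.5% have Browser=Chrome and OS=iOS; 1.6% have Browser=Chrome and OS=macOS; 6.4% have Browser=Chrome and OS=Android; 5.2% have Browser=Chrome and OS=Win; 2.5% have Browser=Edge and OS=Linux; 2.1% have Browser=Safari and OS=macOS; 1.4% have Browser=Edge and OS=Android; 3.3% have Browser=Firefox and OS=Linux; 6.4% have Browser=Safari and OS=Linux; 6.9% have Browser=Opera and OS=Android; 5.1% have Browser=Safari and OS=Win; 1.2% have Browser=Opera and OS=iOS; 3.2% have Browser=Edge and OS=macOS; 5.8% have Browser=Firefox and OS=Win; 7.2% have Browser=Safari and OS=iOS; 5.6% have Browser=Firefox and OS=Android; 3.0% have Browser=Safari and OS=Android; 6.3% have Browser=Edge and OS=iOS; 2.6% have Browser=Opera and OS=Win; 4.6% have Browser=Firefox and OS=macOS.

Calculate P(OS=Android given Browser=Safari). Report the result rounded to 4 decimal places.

0.1261

P(Browser=Safari) = 0.051 + 0.021 + 0.064 + 0.072 + 0.030 = 0.238.
P(OS=Android | Browser=Safari) = 0.030/0.238 = 0.1261.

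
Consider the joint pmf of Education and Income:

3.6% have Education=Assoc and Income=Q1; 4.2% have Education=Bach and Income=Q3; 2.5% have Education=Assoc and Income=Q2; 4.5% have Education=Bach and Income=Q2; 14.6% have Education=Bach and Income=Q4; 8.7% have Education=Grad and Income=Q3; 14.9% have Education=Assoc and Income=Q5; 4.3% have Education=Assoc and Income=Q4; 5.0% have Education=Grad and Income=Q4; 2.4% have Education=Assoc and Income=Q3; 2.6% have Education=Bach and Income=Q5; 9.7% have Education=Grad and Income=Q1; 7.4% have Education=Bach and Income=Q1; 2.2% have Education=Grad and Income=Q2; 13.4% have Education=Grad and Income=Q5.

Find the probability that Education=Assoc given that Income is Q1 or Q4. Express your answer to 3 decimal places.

0.177

P(Income=Q1) = 0.036 + 0.074 + 0.097 = 0.207.
P(Income=Q4) = 0.043 + 0.146 + 0.050 = 0.239.
P(Income ∈ {Q1, Q4}) = 0.207 + 0.239 = 0.446; P(Education=Assoc, Income ∈ {Q1, Q4}) = 0.036 + 0.043 = 0.079.
P(Education=Assoc | Income ∈ {Q1, Q4}) = 0.079/0.446 = 0.177.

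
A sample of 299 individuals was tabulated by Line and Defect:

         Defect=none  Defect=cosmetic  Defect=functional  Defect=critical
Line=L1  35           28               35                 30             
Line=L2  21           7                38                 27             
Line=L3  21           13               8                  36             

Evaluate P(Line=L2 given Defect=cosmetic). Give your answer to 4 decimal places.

Total with Defect=cosmetic: 28 + 7 + 13 = 48.
P(Line=L2 | Defect=cosmetic) = 7/48 = 0.1458.

0.1458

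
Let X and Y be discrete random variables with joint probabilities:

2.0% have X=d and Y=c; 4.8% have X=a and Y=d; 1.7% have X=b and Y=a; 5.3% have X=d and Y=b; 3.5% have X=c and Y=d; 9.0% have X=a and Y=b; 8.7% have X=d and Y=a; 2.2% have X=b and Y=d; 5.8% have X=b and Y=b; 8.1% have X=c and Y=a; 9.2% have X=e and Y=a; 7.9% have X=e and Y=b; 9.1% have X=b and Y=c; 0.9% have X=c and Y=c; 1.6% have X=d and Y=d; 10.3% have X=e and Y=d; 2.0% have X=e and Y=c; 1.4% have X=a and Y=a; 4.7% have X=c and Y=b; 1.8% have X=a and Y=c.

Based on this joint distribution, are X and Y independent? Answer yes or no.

P(X=b) = 0.188 and P(Y=c) = 0.158, so their product is 0.02970, but P(X=b, Y=c) = 0.091. Since these differ, X and Y are not independent.

no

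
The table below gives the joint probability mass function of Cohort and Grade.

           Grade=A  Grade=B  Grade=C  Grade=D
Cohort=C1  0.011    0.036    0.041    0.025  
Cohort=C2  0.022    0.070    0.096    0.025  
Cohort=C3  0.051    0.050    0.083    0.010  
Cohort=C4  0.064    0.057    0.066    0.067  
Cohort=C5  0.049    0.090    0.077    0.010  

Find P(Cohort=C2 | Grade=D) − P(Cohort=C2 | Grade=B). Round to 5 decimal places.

-0.04854

P(Grade=D) = 0.025 + 0.025 + 0.010 + 0.067 + 0.010 = 0.137; P(Cohort=C2 | Grade=D) = 0.025/0.137 = 0.182482.
P(Grade=B) = 0.036 + 0.070 + 0.050 + 0.057 + 0.090 = 0.303; P(Cohort=C2 | Grade=B) = 0.070/0.303 = 0.231023.
Difference = -0.04854.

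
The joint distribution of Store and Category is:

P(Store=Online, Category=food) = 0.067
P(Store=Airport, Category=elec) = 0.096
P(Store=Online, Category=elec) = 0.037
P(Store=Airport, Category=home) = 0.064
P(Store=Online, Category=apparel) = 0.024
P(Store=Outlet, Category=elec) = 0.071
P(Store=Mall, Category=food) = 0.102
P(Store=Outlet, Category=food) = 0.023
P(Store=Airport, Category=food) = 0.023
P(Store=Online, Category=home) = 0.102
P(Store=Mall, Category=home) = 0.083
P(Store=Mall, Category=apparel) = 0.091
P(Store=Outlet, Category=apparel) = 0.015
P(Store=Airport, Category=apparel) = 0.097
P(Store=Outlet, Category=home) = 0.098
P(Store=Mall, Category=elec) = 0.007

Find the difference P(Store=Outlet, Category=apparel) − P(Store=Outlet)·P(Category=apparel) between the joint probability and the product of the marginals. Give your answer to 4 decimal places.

-0.0320

P(Store=Outlet) = 0.023 + 0.015 + 0.071 + 0.098 = 0.207.
P(Category=apparel) = 0.091 + 0.097 + 0.015 + 0.024 = 0.227.
P(Store=Outlet, Category=apparel) − P(Store=Outlet)P(Category=apparel) = 0.015 − 0.207×0.227 = -0.0320.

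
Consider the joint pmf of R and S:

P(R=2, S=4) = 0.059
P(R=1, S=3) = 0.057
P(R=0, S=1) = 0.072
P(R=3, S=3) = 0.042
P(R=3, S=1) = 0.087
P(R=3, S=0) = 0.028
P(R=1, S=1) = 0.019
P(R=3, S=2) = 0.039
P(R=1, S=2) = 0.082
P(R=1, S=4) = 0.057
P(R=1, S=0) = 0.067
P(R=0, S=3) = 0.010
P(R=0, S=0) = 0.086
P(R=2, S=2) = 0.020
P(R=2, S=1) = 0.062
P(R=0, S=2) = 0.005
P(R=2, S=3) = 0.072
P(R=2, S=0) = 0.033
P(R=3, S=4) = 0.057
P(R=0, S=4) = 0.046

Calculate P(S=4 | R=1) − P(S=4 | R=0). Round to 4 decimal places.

-0.0079

P(R=1) = 0.067 + 0.019 + 0.082 + 0.057 + 0.057 = 0.282; P(S=4 | R=1) = 0.057/0.282 = 0.20213.
P(R=0) = 0.086 + 0.072 + 0.005 + 0.010 + 0.046 = 0.219; P(S=4 | R=0) = 0.046/0.219 = 0.21005.
Difference = -0.0079.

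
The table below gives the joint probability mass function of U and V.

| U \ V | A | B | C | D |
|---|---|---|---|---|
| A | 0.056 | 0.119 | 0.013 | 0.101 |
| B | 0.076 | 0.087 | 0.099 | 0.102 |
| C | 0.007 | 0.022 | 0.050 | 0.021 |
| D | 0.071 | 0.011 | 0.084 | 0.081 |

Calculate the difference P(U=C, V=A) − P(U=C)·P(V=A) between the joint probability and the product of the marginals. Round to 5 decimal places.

-0.01400

P(U=C) = 0.007 + 0.022 + 0.050 + 0.021 = 0.100.
P(V=A) = 0.056 + 0.076 + 0.007 + 0.071 = 0.210.
P(U=C, V=A) − P(U=C)P(V=A) = 0.007 − 0.100×0.210 = -0.01400.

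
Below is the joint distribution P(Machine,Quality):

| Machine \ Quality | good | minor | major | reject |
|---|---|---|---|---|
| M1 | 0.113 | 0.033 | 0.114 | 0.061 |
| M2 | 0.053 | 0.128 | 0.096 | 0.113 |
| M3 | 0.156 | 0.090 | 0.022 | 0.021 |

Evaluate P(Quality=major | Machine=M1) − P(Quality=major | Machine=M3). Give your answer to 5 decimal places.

0.27902

P(Machine=M1) = 0.113 + 0.033 + 0.114 + 0.061 = 0.321; P(Quality=major | Machine=M1) = 0.114/0.321 = 0.355140.
P(Machine=M3) = 0.156 + 0.090 + 0.022 + 0.021 = 0.289; P(Quality=major | Machine=M3) = 0.022/0.289 = 0.076125.
Difference = 0.27902.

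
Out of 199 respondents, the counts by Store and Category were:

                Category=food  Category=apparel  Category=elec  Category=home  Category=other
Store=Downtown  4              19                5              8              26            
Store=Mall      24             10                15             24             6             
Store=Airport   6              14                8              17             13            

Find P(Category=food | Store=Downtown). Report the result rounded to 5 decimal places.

Total with Store=Downtown: 4 + 19 + 5 + 8 + 26 = 62.
P(Category=food | Store=Downtown) = 4/62 = 0.06452.

0.06452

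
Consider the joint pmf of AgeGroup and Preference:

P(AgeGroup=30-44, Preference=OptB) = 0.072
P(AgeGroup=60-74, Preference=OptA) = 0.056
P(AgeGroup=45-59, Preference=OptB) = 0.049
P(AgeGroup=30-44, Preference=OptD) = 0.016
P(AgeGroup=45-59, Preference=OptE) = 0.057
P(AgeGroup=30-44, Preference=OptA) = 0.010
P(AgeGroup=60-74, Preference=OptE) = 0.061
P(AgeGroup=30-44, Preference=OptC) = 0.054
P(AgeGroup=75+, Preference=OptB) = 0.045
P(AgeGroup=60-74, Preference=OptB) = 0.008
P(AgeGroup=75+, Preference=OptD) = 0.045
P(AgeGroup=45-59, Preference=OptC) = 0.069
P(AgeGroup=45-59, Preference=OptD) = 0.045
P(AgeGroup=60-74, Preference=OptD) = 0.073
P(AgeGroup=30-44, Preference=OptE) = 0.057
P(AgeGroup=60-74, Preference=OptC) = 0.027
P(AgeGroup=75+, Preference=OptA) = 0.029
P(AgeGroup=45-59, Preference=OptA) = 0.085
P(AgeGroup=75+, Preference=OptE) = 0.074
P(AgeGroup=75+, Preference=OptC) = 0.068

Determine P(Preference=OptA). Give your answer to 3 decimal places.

0.180

P(Preference=OptA) = 0.010 + 0.085 + 0.056 + 0.029 = 0.180.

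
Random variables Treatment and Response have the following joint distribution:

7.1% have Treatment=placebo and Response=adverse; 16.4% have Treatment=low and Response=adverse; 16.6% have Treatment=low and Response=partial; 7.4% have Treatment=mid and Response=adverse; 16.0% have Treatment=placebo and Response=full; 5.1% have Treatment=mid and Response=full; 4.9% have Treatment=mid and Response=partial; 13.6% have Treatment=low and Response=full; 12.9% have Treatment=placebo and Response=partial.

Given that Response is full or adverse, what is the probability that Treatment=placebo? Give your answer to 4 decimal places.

0.3521

P(Response=full) = 0.160 + 0.136 + 0.051 = 0.347.
P(Response=adverse) = 0.071 + 0.164 + 0.074 = 0.309.
P(Response ∈ {full, adverse}) = 0.347 + 0.309 = 0.656; P(Treatment=placebo, Response ∈ {full, adverse}) = 0.160 + 0.071 = 0.231.
P(Treatment=placebo | Response ∈ {full, adverse}) = 0.231/0.656 = 0.3521.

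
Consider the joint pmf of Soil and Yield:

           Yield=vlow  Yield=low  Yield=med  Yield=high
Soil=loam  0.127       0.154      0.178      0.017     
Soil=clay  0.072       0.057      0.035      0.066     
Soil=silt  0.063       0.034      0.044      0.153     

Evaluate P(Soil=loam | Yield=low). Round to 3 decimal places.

0.629

P(Yield=low) = 0.154 + 0.057 + 0.034 = 0.245.
P(Soil=loam | Yield=low) = 0.154/0.245 = 0.629.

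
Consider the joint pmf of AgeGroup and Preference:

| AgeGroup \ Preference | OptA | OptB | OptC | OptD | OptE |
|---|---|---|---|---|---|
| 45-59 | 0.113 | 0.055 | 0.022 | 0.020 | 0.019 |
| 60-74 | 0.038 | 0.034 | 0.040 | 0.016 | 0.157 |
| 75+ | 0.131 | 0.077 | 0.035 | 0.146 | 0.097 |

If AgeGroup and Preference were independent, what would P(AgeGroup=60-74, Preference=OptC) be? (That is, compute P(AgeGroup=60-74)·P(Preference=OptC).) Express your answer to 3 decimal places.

P(AgeGroup=60-74) = 0.038 + 0.034 + 0.040 + 0.016 + 0.157 = 0.285.
P(Preference=OptC) = 0.022 + 0.040 + 0.035 = 0.097.
Product: 0.285 × 0.097 = 0.028.

0.028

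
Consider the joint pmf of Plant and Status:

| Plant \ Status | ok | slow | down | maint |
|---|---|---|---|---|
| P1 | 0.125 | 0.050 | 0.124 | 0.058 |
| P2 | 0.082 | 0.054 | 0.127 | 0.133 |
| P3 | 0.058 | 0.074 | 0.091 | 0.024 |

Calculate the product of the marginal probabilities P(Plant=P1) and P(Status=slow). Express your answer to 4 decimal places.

0.0635

P(Plant=P1) = 0.125 + 0.050 + 0.124 + 0.058 = 0.357.
P(Status=slow) = 0.050 + 0.054 + 0.074 = 0.178.
Product: 0.357 × 0.178 = 0.0635.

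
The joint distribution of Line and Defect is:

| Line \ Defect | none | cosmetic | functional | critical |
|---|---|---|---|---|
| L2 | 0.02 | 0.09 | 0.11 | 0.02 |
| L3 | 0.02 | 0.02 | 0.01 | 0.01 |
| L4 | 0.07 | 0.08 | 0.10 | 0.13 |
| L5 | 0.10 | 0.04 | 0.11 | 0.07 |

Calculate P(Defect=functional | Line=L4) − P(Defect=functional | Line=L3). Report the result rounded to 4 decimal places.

P(Line=L4) = 0.07 + 0.08 + 0.10 + 0.13 = 0.38; P(Defect=functional | Line=L4) = 0.10/0.38 = 0.26316.
P(Line=L3) = 0.02 + 0.02 + 0.01 + 0.01 = 0.06; P(Defect=functional | Line=L3) = 0.01/0.06 = 0.16667.
Difference = 0.0965.

0.0965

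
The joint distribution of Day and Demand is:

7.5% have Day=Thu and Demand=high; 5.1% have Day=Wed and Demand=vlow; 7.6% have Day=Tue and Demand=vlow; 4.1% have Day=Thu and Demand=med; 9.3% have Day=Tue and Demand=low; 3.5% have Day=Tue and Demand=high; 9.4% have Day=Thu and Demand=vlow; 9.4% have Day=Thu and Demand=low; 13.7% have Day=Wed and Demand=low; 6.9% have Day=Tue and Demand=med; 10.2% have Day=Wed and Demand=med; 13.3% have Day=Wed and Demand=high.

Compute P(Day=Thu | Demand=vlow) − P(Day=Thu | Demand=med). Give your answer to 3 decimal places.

0.232

P(Demand=vlow) = 0.076 + 0.051 + 0.094 = 0.221; P(Day=Thu | Demand=vlow) = 0.094/0.221 = 0.4253.
P(Demand=med) = 0.069 + 0.102 + 0.041 = 0.212; P(Day=Thu | Demand=med) = 0.041/0.212 = 0.1934.
Difference = 0.232.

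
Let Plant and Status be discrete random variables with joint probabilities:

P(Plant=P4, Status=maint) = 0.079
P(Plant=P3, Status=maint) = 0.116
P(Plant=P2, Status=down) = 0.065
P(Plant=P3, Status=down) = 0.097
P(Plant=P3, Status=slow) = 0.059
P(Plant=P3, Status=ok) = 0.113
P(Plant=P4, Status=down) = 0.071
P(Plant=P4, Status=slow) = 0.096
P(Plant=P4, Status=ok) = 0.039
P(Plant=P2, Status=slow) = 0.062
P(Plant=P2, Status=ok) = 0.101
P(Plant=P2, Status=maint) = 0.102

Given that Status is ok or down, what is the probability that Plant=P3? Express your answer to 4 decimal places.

P(Status=ok) = 0.101 + 0.113 + 0.039 = 0.253.
P(Status=down) = 0.065 + 0.097 + 0.071 = 0.233.
P(Status ∈ {ok, down}) = 0.253 + 0.233 = 0.486; P(Plant=P3, Status ∈ {ok, down}) = 0.113 + 0.097 = 0.210.
P(Plant=P3 | Status ∈ {ok, down}) = 0.210/0.486 = 0.4321.

0.4321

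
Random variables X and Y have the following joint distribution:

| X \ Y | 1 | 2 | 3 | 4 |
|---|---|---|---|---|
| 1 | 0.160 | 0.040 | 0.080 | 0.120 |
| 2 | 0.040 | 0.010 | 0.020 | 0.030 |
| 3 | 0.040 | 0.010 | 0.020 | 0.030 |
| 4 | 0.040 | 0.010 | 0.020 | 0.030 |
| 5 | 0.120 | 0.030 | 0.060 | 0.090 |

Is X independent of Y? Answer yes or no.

Every cell satisfies P(X,Y) = P(X)·P(Y). For instance P(X=3) = 0.100, P(Y=4) = 0.300, and 0.100×0.300 = 0.030 matches the joint entry. So X and Y are independent.

yes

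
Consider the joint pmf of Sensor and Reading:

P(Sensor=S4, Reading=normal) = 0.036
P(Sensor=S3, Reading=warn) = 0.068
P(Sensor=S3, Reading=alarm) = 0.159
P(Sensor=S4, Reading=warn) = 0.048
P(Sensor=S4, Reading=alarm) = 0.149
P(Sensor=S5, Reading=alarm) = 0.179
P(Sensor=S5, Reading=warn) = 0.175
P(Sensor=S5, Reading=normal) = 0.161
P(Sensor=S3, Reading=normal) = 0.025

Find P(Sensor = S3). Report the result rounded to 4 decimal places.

P(Sensor=S3) = 0.025 + 0.068 + 0.159 = 0.252.

0.2520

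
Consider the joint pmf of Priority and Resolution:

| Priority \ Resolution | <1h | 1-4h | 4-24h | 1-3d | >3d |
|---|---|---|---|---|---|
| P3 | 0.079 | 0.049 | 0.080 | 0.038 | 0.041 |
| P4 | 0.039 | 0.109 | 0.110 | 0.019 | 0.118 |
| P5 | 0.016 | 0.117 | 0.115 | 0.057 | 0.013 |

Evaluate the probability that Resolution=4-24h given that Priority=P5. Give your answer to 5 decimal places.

0.36164

P(Priority=P5) = 0.016 + 0.117 + 0.115 + 0.057 + 0.013 = 0.318.
P(Resolution=4-24h | Priority=P5) = 0.115/0.318 = 0.36164.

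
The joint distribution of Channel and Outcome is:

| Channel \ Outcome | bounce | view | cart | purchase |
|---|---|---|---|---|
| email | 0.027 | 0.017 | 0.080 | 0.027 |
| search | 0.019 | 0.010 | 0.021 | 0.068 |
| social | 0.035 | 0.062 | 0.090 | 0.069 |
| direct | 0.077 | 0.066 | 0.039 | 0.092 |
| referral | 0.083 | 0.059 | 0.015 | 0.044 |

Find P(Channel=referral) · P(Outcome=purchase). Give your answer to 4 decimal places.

P(Channel=referral) = 0.083 + 0.059 + 0.015 + 0.044 = 0.201.
P(Outcome=purchase) = 0.027 + 0.068 + 0.069 + 0.092 + 0.044 = 0.300.
Product: 0.201 × 0.300 = 0.0603.

0.0603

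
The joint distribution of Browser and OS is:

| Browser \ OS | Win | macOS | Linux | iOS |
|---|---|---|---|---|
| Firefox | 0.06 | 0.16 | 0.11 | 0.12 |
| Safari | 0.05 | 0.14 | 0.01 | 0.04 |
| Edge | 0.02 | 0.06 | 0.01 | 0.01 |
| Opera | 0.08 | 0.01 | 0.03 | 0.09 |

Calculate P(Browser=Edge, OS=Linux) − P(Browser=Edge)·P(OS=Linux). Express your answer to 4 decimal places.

P(Browser=Edge) = 0.02 + 0.06 + 0.01 + 0.01 = 0.10.
P(OS=Linux) = 0.11 + 0.01 + 0.01 + 0.03 = 0.16.
P(Browser=Edge, OS=Linux) − P(Browser=Edge)P(OS=Linux) = 0.01 − 0.10×0.16 = -0.0060.

-0.0060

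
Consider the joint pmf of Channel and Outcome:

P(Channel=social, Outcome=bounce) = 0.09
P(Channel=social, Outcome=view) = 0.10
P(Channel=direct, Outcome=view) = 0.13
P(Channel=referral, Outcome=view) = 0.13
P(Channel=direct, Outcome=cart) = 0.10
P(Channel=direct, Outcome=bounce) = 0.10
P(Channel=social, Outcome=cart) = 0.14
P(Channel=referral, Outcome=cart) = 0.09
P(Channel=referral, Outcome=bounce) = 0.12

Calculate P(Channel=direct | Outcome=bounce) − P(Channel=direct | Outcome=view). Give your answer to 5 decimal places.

-0.03853

P(Outcome=bounce) = 0.09 + 0.10 + 0.12 = 0.31; P(Channel=direct | Outcome=bounce) = 0.10/0.31 = 0.322581.
P(Outcome=view) = 0.10 + 0.13 + 0.13 = 0.36; P(Channel=direct | Outcome=view) = 0.13/0.36 = 0.361111.
Difference = -0.03853.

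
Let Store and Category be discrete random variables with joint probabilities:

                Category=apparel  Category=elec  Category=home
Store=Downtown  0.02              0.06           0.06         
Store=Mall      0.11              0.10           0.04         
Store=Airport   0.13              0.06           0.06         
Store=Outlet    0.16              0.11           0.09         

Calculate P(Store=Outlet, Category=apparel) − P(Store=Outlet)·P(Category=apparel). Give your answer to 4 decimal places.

P(Store=Outlet) = 0.16 + 0.11 + 0.09 = 0.36.
P(Category=apparel) = 0.02 + 0.11 + 0.13 + 0.16 = 0.42.
P(Store=Outlet, Category=apparel) − P(Store=Outlet)P(Category=apparel) = 0.16 − 0.36×0.42 = 0.0088.

0.0088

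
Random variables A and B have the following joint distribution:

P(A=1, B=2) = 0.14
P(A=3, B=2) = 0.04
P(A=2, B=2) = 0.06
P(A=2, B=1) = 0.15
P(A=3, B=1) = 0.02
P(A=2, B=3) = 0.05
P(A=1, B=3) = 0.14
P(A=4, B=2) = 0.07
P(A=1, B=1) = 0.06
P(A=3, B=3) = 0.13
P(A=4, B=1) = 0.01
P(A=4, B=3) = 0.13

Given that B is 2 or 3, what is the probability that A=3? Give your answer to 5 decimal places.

0.22368

P(B=2) = 0.14 + 0.06 + 0.04 + 0.07 = 0.31.
P(B=3) = 0.14 + 0.05 + 0.13 + 0.13 = 0.45.
P(B ∈ {2, 3}) = 0.31 + 0.45 = 0.76; P(A=3, B ∈ {2, 3}) = 0.04 + 0.13 = 0.17.
P(A=3 | B ∈ {2, 3}) = 0.17/0.76 = 0.22368.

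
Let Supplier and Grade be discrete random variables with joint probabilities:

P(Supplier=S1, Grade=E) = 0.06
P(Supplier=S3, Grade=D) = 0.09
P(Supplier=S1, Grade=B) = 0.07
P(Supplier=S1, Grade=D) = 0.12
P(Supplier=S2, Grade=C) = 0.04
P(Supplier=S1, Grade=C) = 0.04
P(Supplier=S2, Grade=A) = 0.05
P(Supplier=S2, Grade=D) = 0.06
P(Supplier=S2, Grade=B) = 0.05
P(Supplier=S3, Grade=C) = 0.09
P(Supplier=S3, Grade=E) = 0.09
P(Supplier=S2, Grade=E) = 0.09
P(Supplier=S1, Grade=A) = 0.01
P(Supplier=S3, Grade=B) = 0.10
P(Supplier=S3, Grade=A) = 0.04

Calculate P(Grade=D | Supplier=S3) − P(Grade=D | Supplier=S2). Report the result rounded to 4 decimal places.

0.0126

P(Supplier=S3) = 0.04 + 0.10 + 0.09 + 0.09 + 0.09 = 0.41; P(Grade=D | Supplier=S3) = 0.09/0.41 = 0.21951.
P(Supplier=S2) = 0.05 + 0.05 + 0.04 + 0.06 + 0.09 = 0.29; P(Grade=D | Supplier=S2) = 0.06/0.29 = 0.20690.
Difference = 0.0126.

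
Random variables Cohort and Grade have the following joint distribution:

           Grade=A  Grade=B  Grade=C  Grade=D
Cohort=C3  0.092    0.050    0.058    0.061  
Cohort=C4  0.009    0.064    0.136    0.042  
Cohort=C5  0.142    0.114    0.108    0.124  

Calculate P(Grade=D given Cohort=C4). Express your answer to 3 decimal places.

0.167

P(Cohort=C4) = 0.009 + 0.064 + 0.136 + 0.042 = 0.251.
P(Grade=D | Cohort=C4) = 0.042/0.251 = 0.167.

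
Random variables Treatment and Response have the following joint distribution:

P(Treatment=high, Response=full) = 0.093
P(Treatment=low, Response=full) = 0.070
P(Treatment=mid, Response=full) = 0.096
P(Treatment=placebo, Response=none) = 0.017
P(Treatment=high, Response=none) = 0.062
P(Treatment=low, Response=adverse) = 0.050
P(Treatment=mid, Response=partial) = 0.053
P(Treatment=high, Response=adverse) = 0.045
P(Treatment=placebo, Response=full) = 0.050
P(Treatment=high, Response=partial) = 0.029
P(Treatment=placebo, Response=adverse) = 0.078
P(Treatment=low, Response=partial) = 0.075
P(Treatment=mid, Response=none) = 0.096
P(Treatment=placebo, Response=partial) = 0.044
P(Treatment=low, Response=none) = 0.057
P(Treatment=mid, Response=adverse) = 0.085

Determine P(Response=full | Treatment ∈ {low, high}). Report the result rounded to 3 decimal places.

0.339

P(Treatment=low) = 0.057 + 0.075 + 0.070 + 0.050 = 0.252.
P(Treatment=high) = 0.062 + 0.029 + 0.093 + 0.045 = 0.229.
P(Treatment ∈ {low, high}) = 0.252 + 0.229 = 0.481; P(Response=full, Treatment ∈ {low, high}) = 0.070 + 0.093 = 0.163.
P(Response=full | Treatment ∈ {low, high}) = 0.163/0.481 = 0.339.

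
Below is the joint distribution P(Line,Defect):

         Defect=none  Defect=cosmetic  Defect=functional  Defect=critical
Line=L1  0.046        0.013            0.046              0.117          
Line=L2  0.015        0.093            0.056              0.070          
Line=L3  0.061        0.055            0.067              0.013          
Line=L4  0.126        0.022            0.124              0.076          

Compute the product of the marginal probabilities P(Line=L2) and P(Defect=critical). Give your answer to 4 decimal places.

0.0646

P(Line=L2) = 0.015 + 0.093 + 0.056 + 0.070 = 0.234.
P(Defect=critical) = 0.117 + 0.070 + 0.013 + 0.076 = 0.276.
Product: 0.234 × 0.276 = 0.0646.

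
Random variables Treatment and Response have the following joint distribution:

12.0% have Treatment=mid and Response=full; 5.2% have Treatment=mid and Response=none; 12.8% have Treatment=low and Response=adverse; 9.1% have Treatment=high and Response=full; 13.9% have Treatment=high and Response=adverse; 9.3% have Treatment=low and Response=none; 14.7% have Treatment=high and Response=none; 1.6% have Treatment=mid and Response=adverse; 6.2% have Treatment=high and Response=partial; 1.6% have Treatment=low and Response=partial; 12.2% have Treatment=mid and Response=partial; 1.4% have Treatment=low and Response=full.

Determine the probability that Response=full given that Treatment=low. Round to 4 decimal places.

0.0558

P(Treatment=low) = 0.093 + 0.016 + 0.014 + 0.128 = 0.251.
P(Response=full | Treatment=low) = 0.014/0.251 = 0.0558.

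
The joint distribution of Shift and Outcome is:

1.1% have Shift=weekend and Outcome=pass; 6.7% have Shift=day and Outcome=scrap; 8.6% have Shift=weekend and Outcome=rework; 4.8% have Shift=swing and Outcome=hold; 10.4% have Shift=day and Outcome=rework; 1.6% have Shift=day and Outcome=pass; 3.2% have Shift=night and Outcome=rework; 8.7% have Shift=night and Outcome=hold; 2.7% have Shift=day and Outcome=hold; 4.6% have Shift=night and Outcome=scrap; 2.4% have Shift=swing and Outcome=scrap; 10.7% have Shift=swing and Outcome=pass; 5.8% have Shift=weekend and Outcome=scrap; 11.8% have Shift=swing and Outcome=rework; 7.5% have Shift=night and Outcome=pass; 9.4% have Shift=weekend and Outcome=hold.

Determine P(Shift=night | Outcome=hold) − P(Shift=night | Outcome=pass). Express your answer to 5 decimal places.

-0.01901

P(Outcome=hold) = 0.027 + 0.048 + 0.087 + 0.094 = 0.256; P(Shift=night | Outcome=hold) = 0.087/0.256 = 0.339844.
P(Outcome=pass) = 0.016 + 0.107 + 0.075 + 0.011 = 0.209; P(Shift=night | Outcome=pass) = 0.075/0.209 = 0.358852.
Difference = -0.01901.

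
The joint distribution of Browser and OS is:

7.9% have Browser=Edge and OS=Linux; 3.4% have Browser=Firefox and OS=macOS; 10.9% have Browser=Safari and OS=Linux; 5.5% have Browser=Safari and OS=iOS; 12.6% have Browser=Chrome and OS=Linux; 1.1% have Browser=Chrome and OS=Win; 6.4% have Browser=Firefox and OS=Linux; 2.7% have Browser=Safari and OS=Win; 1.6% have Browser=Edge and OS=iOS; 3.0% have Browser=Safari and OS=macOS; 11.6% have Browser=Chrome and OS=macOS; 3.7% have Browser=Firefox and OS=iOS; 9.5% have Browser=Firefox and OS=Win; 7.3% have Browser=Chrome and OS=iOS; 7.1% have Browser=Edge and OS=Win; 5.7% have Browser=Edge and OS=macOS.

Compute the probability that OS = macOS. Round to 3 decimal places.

0.237

P(OS=macOS) = 0.116 + 0.034 + 0.030 + 0.057 = 0.237.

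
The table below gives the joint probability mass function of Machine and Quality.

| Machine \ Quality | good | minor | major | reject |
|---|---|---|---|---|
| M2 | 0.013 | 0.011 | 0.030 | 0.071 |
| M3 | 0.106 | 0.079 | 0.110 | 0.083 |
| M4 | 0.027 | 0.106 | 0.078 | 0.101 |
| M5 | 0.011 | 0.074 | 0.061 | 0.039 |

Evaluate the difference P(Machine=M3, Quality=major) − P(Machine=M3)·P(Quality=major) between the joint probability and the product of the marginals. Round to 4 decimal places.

P(Machine=M3) = 0.106 + 0.079 + 0.110 + 0.083 = 0.378.
P(Quality=major) = 0.030 + 0.110 + 0.078 + 0.061 = 0.279.
P(Machine=M3, Quality=major) − P(Machine=M3)P(Quality=major) = 0.110 − 0.378×0.279 = 0.0045.

0.0045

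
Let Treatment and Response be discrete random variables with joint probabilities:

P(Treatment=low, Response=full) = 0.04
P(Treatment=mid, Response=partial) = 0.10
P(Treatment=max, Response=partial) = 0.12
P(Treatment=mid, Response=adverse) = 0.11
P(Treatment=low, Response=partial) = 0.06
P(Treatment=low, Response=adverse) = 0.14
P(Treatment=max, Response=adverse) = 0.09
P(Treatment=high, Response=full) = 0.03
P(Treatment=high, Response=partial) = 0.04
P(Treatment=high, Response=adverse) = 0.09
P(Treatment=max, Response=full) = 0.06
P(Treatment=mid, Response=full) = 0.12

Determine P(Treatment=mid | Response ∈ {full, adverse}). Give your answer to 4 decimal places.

P(Response=full) = 0.04 + 0.12 + 0.03 + 0.06 = 0.25.
P(Response=adverse) = 0.14 + 0.11 + 0.09 + 0.09 = 0.43.
P(Response ∈ {full, adverse}) = 0.25 + 0.43 = 0.68; P(Treatment=mid, Response ∈ {full, adverse}) = 0.12 + 0.11 = 0.23.
P(Treatment=mid | Response ∈ {full, adverse}) = 0.23/0.68 = 0.3382.

0.3382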